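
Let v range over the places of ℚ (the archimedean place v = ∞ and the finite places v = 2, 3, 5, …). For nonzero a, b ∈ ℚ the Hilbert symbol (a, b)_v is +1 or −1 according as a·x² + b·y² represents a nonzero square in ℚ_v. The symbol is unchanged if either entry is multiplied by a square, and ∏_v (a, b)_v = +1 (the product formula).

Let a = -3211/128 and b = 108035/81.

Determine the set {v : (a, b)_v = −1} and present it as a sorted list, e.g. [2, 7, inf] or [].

(a, b) ≡ (-38, 108035) mod (ℚ^×)²; places V = {2, 3, 5, 13, 17, 19, 31, 41, ∞}.
(a,b)_31: α=0, u≡11; β=1, v≡17 (mod 31); (11|31)=-1, (17|31)=-1; sign (−1)^0·-1^1·-1^0 = -1.
(a,b)_13: α=2, u≡3; β=0, v≡6 (mod 13); (3|13)=+1, (6|13)=-1; sign (−1)^0·+1^0·-1^2 = +1.
(a,b)_41: α=0, u≡22; β=1, v≡30 (mod 41); (22|41)=-1, (30|41)=-1; sign (−1)^0·-1^1·-1^0 = -1.
(a,b)_3: α=0, u≡1; β=-4, v≡2 (mod 3); (1|3)=+1, (2|3)=-1; sign (−1)^0·+1^-4·-1^0 = +1.
(a,b)_2: α=-7, β=0; u≡5, v≡3 (mod 8); ε(u)ε(v)=0·1, αω(v)=-7·1, βω(u)=0·1; sum ≡ 1  ⇒  -1.
(a,b)_∞: sgn(-38)=−, sgn(108035)=+, so +1.
(a,b)_19: α=1, u≡11; β=0, v≡4 (mod 19); (11|19)=+1, (4|19)=+1; sign (−1)^0·+1^0·+1^1 = +1.
(a,b)_5: α=0, u≡3; β=1, v≡2 (mod 5); (3|5)=-1, (2|5)=-1; sign (−1)^0·-1^1·-1^0 = -1.
(a,b)_17: α=0, u≡4; β=1, v≡5 (mod 17); (4|17)=+1, (5|17)=-1; sign (−1)^0·+1^1·-1^0 = +1.
(-38, 108035 / ℚ) ramifies at {2, 5, 31, 41}: a division algebra.

[2, 5, 31, 41]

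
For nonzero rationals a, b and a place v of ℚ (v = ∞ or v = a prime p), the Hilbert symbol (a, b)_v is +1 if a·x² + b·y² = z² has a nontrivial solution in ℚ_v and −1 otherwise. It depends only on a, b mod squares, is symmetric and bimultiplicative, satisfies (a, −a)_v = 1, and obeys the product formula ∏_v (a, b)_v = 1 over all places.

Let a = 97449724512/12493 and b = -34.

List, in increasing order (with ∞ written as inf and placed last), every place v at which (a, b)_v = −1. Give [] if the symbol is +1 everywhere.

(a, b) ≡ (213486, -34) mod (ℚ^×)²; places V = {2, 3, 7, 13, 17, 23, 29, 31, ∞}.
(a,b)_3: α=3, u≡2; β=0, v≡2 (mod 3); (2|3)=-1, (2|3)=-1; sign (−1)^0·-1^0·-1^3 = -1.
(a,b)_2: α=5, β=1; u≡7, v≡7 (mod 8); ε(u)ε(v)=1·1, αω(v)=5·0, βω(u)=1·0; sum ≡ 1  ⇒  -1.
(a,b)_17: α=1, u≡12; β=1, v≡15 (mod 17); (12|17)=-1, (15|17)=+1; sign (−1)^0·-1^1·+1^1 = -1.
(a,b)_31: α=-2, u≡20; β=0, v≡28 (mod 31); (20|31)=+1, (28|31)=+1; sign (−1)^0·+1^0·+1^-2 = +1.
(a,b)_23: α=1, u≡1; β=0, v≡12 (mod 23); (1|23)=+1, (12|23)=+1; sign (−1)^0·+1^0·+1^1 = +1.
(a,b)_13: α=-1, u≡3; β=0, v≡5 (mod 13); (3|13)=+1, (5|13)=-1; sign (−1)^0·+1^0·-1^-1 = -1.
(a,b)_29: α=2, u≡17; β=0, v≡24 (mod 29); (17|29)=-1, (24|29)=+1; sign (−1)^0·-1^0·+1^2 = +1.
(a,b)_∞: sgn(213486)=+, sgn(-34)=−, so +1.
(a,b)_7: α=3, u≡5; β=0, v≡1 (mod 7); (5|7)=-1, (1|7)=+1; sign (−1)^0·-1^0·+1^3 = +1.
|Ram(213486, -34)| = 4, even; anisotropic at {2, 3, 13, 17}.

[2, 3, 13, 17]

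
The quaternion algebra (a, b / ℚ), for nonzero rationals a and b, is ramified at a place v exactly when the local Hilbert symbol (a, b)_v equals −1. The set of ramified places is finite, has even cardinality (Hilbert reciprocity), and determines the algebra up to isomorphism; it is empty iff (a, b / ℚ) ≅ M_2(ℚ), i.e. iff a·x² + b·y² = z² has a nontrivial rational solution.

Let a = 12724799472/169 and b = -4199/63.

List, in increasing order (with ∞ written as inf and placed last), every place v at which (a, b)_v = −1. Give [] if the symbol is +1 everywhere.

Mod squares: a ≡ 7, b ≡ -29393. Check v ∈ {∞, 2, 3, 7, 11, 13, 17, 19}.
v=19: a=19^2·(≡5), b=19^1·(≡17) mod 19; (5|19)=+1, (17|19)=+1; (−1)^{2·1·9}·(+1)^1·(+1)^2 = +1.
v=11: a=11^2·(≡6), b=11^0·(≡10) mod 11; (6|11)=-1, (10|11)=-1; (−1)^{2·0·5}·(-1)^0·(-1)^2 = +1.
v=2: v_2(a)=4, v_2(b)=0; units ≡ 7, 7 (mod 8); ε·ε+αω+βω = 1·1+4·0+0·0 ≡ 1  ⇒  (a,b)_2 = -1.
v=17: a=17^2·(≡11), b=17^1·(≡12) mod 17; (11|17)=-1, (12|17)=-1; (−1)^{2·1·8}·(-1)^1·(-1)^2 = -1.
v=13: a=13^-2·(≡8), b=13^1·(≡12) mod 13; (8|13)=-1, (12|13)=+1; (−1)^{-2·1·6}·(-1)^1·(+1)^-2 = -1.
v=∞: 7 > 0 and -29393 < 0  ⇒  (a,b)_∞ = +1.
v=7: a=7^1·(≡1), b=7^-1·(≡4) mod 7; (1|7)=+1, (4|7)=+1; (−1)^{1·-1·3}·(+1)^-1·(+1)^1 = -1.
v=3: a=3^2·(≡1), b=3^-2·(≡1) mod 3; (1|3)=+1, (1|3)=+1; (−1)^{2·-2·1}·(+1)^-2·(+1)^2 = +1.
|Ram(7, -29393)| = 4, even; anisotropic at {2, 7, 13, 17}.

[2, 7, 13, 17]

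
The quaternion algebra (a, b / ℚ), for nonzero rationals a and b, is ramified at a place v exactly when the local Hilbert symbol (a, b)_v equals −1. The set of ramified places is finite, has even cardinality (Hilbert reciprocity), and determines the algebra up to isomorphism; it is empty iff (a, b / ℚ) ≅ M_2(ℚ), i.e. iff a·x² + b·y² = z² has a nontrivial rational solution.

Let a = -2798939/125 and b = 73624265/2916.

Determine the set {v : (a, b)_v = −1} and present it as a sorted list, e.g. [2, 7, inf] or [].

[5, 37]

(a, b) ≡ (-26455, 608465) mod (ℚ^×)²; places V = {2, 3, 5, 11, 13, 23, 37, ∞}.
(a,b)_5: α=-3, u≡1; β=1, v≡3 (mod 5); (1|5)=+1, (3|5)=-1; sign (−1)^0·+1^1·-1^-3 = -1.
(a,b)_37: α=1, u≡33; β=1, v≡18 (mod 37); (33|37)=+1, (18|37)=-1; sign (−1)^0·+1^1·-1^1 = -1.
(a,b)_13: α=1, u≡2; β=1, v≡5 (mod 13); (2|13)=-1, (5|13)=-1; sign (−1)^0·-1^1·-1^1 = +1.
(a,b)_3: α=0, u≡2; β=-6, v≡2 (mod 3); (2|3)=-1, (2|3)=-1; sign (−1)^0·-1^-6·-1^0 = +1.
(a,b)_23: α=2, u≡16; β=1, v≡17 (mod 23); (16|23)=+1, (17|23)=-1; sign (−1)^0·+1^1·-1^2 = +1.
(a,b)_11: α=1, u≡9; β=3, v≡7 (mod 11); (9|11)=+1, (7|11)=-1; sign (−1)^1·+1^3·-1^1 = +1.
(a,b)_2: α=0, β=-2; u≡1, v≡1 (mod 8); ε(u)ε(v)=0·0, αω(v)=0·0, βω(u)=-2·0; sum ≡ 0  ⇒  +1.
(a,b)_∞: sgn(-26455)=−, sgn(608465)=+, so +1.
|Ram(-26455, 608465)| = 2, even; anisotropic at {5, 37}.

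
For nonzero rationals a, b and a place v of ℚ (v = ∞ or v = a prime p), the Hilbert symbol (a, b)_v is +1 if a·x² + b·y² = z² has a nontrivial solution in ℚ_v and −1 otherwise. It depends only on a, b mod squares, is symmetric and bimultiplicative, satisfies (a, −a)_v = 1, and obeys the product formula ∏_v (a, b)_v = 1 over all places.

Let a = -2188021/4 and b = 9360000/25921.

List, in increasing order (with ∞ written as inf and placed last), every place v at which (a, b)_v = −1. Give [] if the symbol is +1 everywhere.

Mod squares: a ≡ -6061, b ≡ 26. Check v ∈ {∞, 2, 3, 5, 7, 11, 13, 19, 23, 29}.
v=7: a=7^0·(≡1), b=7^-2·(≡5) mod 7; (1|7)=+1, (5|7)=-1; (−1)^{0·-2·3}·(+1)^-2·(-1)^0 = +1.
v=19: a=19^3·(≡1), b=19^0·(≡6) mod 19; (1|19)=+1, (6|19)=+1; (−1)^{3·0·9}·(+1)^0·(+1)^3 = +1.
v=5: a=5^0·(≡1), b=5^4·(≡1) mod 5; (1|5)=+1, (1|5)=+1; (−1)^{0·4·2}·(+1)^4·(+1)^0 = +1.
v=11: a=11^1·(≡6), b=11^0·(≡9) mod 11; (6|11)=-1, (9|11)=+1; (−1)^{1·0·5}·(-1)^0·(+1)^1 = +1.
v=∞: -6061 < 0 and 26 > 0  ⇒  (a,b)_∞ = +1.
v=23: a=23^0·(≡21), b=23^-2·(≡4) mod 23; (21|23)=-1, (4|23)=+1; (−1)^{0·-2·11}·(-1)^-2·(+1)^0 = +1.
v=29: a=29^1·(≡24), b=29^0·(≡8) mod 29; (24|29)=+1, (8|29)=-1; (−1)^{1·0·14}·(+1)^0·(-1)^1 = -1.
v=3: a=3^0·(≡2), b=3^2·(≡2) mod 3; (2|3)=-1, (2|3)=-1; (−1)^{0·2·1}·(-1)^2·(-1)^0 = +1.
v=13: a=13^0·(≡12), b=13^1·(≡5) mod 13; (12|13)=+1, (5|13)=-1; (−1)^{0·1·6}·(+1)^1·(-1)^0 = +1.
v=2: v_2(a)=-2, v_2(b)=7; units ≡ 3, 5 (mod 8); ε·ε+αω+βω = 1·0+-2·1+7·1 ≡ 1  ⇒  (a,b)_2 = -1.
Ram(-6061, 26) = {2, 29}; no ℚ_2-point on the conic.

[2, 29]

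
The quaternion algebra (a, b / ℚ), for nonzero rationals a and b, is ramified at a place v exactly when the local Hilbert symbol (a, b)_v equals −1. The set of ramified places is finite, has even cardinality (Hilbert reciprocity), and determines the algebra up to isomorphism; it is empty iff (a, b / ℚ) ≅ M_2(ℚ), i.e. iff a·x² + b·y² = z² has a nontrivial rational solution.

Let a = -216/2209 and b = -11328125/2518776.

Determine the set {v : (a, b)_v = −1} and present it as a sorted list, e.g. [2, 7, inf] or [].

Mod squares: a ≡ -6, b ≡ -1334. Check v ∈ {∞, 2, 3, 5, 13, 23, 29, 47}.
v=23: a=23^0·(≡14), b=23^-1·(≡20) mod 23; (14|23)=-1, (20|23)=-1; (−1)^{0·-1·11}·(-1)^-1·(-1)^0 = -1.
v=3: a=3^3·(≡1), b=3^-4·(≡1) mod 3; (1|3)=+1, (1|3)=+1; (−1)^{3·-4·1}·(+1)^-4·(+1)^3 = +1.
v=13: a=13^0·(≡8), b=13^-2·(≡6) mod 13; (8|13)=-1, (6|13)=-1; (−1)^{0·-2·6}·(-1)^-2·(-1)^0 = +1.
v=2: v_2(a)=3, v_2(b)=-3; units ≡ 5, 5 (mod 8); ε·ε+αω+βω = 0·0+3·1+-3·1 ≡ 0  ⇒  (a,b)_2 = +1.
v=5: a=5^0·(≡1), b=5^8·(≡1) mod 5; (1|5)=+1, (1|5)=+1; (−1)^{0·8·2}·(+1)^8·(+1)^0 = +1.
v=29: a=29^0·(≡9), b=29^1·(≡15) mod 29; (9|29)=+1, (15|29)=-1; (−1)^{0·1·14}·(+1)^1·(-1)^0 = +1.
v=∞: -6 < 0 and -1334 < 0  ⇒  (a,b)_∞ = -1.
v=47: a=47^-2·(≡19), b=47^0·(≡44) mod 47; (19|47)=-1, (44|47)=-1; (−1)^{-2·0·23}·(-1)^0·(-1)^-2 = +1.
|Ram(-6, -1334)| = 2, even; anisotropic at {23, ∞}.

[23, inf]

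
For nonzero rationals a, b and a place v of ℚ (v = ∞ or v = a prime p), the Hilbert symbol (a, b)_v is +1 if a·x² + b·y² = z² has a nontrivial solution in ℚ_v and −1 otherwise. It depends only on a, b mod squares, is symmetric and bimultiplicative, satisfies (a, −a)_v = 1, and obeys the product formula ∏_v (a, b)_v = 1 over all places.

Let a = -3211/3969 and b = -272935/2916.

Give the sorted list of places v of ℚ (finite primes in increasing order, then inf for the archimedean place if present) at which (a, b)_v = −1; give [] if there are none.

[19, inf]

Mod squares: a ≡ -19, b ≡ -1615. Check v ∈ {∞, 2, 3, 5, 7, 13, 17, 19}.
v=5: a=5^0·(≡1), b=5^1·(≡3) mod 5; (1|5)=+1, (3|5)=-1; (−1)^{0·1·2}·(+1)^1·(-1)^0 = +1.
v=13: a=13^2·(≡5), b=13^2·(≡9) mod 13; (5|13)=-1, (9|13)=+1; (−1)^{2·2·6}·(-1)^2·(+1)^2 = +1.
v=7: a=7^-2·(≡4), b=7^0·(≡4) mod 7; (4|7)=+1, (4|7)=+1; (−1)^{-2·0·3}·(+1)^0·(+1)^-2 = +1.
v=3: a=3^-4·(≡2), b=3^-6·(≡2) mod 3; (2|3)=-1, (2|3)=-1; (−1)^{-4·-6·1}·(-1)^-6·(-1)^-4 = +1.
v=17: a=17^0·(≡13), b=17^1·(≡3) mod 17; (13|17)=+1, (3|17)=-1; (−1)^{0·1·8}·(+1)^1·(-1)^0 = +1.
v=∞: -19 < 0 and -1615 < 0  ⇒  (a,b)_∞ = -1.
v=19: a=19^1·(≡18), b=19^1·(≡2) mod 19; (18|19)=-1, (2|19)=-1; (−1)^{1·1·9}·(-1)^1·(-1)^1 = -1.
v=2: v_2(a)=0, v_2(b)=-2; units ≡ 5, 1 (mod 8); ε·ε+αω+βω = 0·0+0·0+-2·1 ≡ 0  ⇒  (a,b)_2 = +1.
(-19, -1615 / ℚ) ramifies at {19, ∞}: a division algebra.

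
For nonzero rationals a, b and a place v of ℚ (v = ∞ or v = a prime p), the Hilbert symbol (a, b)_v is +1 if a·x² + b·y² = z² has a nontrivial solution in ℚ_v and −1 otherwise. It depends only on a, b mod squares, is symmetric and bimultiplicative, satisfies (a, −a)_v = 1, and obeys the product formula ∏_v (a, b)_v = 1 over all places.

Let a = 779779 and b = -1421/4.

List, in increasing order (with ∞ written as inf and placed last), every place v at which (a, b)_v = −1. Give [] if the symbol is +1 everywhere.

Mod squares: a ≡ 779779, b ≡ -29. Check v ∈ {∞, 2, 7, 11, 13, 19, 29, 41}.
v=∞: 779779 > 0 and -29 < 0  ⇒  (a,b)_∞ = +1.
v=29: a=29^0·(≡27), b=29^1·(≡24) mod 29; (27|29)=-1, (24|29)=+1; (−1)^{0·1·14}·(-1)^1·(+1)^0 = -1.
v=13: a=13^1·(≡1), b=13^0·(≡12) mod 13; (1|13)=+1, (12|13)=+1; (−1)^{1·0·6}·(+1)^0·(+1)^1 = +1.
v=19: a=19^1·(≡1), b=19^0·(≡1) mod 19; (1|19)=+1, (1|19)=+1; (−1)^{1·0·9}·(+1)^0·(+1)^1 = +1.
v=41: a=41^1·(≡36), b=41^0·(≡24) mod 41; (36|41)=+1, (24|41)=-1; (−1)^{1·0·20}·(+1)^0·(-1)^1 = -1.
v=7: a=7^1·(≡6), b=7^2·(≡5) mod 7; (6|7)=-1, (5|7)=-1; (−1)^{1·2·3}·(-1)^2·(-1)^1 = -1.
v=11: a=11^1·(≡5), b=11^0·(≡5) mod 11; (5|11)=+1, (5|11)=+1; (−1)^{1·0·5}·(+1)^0·(+1)^1 = +1.
v=2: v_2(a)=0, v_2(b)=-2; units ≡ 3, 3 (mod 8); ε·ε+αω+βω = 1·1+0·1+-2·1 ≡ 1  ⇒  (a,b)_2 = -1.
Ram(779779, -29) = {2, 7, 29, 41}; no ℚ_2-point on the conic.

[2, 7, 29, 41]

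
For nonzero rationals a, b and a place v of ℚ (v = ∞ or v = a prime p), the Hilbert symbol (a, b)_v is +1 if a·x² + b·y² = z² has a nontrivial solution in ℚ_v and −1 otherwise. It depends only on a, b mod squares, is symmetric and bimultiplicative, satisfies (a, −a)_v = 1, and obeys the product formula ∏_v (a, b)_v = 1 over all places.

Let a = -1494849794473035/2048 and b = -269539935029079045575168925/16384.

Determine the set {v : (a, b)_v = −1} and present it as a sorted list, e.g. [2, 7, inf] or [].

[2, 5, 7, 13, 17, inf]

Mod squares: a ≡ -6630, b ≡ -74613. Check v ∈ {∞, 2, 3, 5, 7, 11, 13, 17, 19}.
v=5: a=5^1·(≡1), b=5^2·(≡2) mod 5; (1|5)=+1, (2|5)=-1; (−1)^{1·2·2}·(+1)^2·(-1)^1 = -1.
v=13: a=13^1·(≡1), b=13^2·(≡6) mod 13; (1|13)=+1, (6|13)=-1; (−1)^{1·2·6}·(+1)^2·(-1)^1 = -1.
v=11: a=11^2·(≡4), b=11^3·(≡9) mod 11; (4|11)=+1, (9|11)=+1; (−1)^{2·3·5}·(+1)^3·(+1)^2 = +1.
v=∞: -6630 < 0 and -74613 < 0  ⇒  (a,b)_∞ = -1.
v=3: a=3^7·(≡1), b=3^15·(≡2) mod 3; (1|3)=+1, (2|3)=-1; (−1)^{7·15·1}·(+1)^15·(-1)^7 = +1.
v=7: a=7^2·(≡5), b=7^3·(≡2) mod 7; (5|7)=-1, (2|7)=+1; (−1)^{2·3·3}·(-1)^3·(+1)^2 = -1.
v=19: a=19^2·(≡6), b=19^3·(≡11) mod 19; (6|19)=+1, (11|19)=+1; (−1)^{2·3·9}·(+1)^3·(+1)^2 = +1.
v=2: v_2(a)=-11, v_2(b)=-14; units ≡ 5, 3 (mod 8); ε·ε+αω+βω = 0·1+-11·1+-14·1 ≡ 1  ⇒  (a,b)_2 = -1.
v=17: a=17^3·(≡2), b=17^5·(≡5) mod 17; (2|17)=+1, (5|17)=-1; (−1)^{3·5·8}·(+1)^5·(-1)^3 = -1.
(-6630, -74613 / ℚ) ramifies at {2, 5, 7, 13, 17, ∞}: a division algebra.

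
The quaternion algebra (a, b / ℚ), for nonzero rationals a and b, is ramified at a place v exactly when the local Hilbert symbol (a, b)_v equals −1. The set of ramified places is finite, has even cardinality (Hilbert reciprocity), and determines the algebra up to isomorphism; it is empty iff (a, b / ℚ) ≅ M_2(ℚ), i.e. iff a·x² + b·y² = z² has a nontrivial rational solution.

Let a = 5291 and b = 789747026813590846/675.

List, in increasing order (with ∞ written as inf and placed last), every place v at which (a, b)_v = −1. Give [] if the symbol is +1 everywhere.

Mod squares: a ≡ 5291, b ≡ 2442. Check v ∈ {∞, 2, 3, 5, 7, 11, 13, 29, 37}.
v=3: a=3^0·(≡2), b=3^-3·(≡1) mod 3; (2|3)=-1, (1|3)=+1; (−1)^{0·-3·1}·(-1)^-3·(+1)^0 = -1.
v=11: a=11^1·(≡8), b=11^3·(≡6) mod 11; (8|11)=-1, (6|11)=-1; (−1)^{1·3·5}·(-1)^3·(-1)^1 = -1.
v=13: a=13^1·(≡4), b=13^2·(≡8) mod 13; (4|13)=+1, (8|13)=-1; (−1)^{1·2·6}·(+1)^2·(-1)^1 = -1.
v=2: v_2(a)=0, v_2(b)=1; units ≡ 3, 5 (mod 8); ε·ε+αω+βω = 1·0+0·1+1·1 ≡ 1  ⇒  (a,b)_2 = -1.
v=5: a=5^0·(≡1), b=5^-2·(≡3) mod 5; (1|5)=+1, (3|5)=-1; (−1)^{0·-2·2}·(+1)^-2·(-1)^0 = +1.
v=29: a=29^0·(≡13), b=29^4·(≡4) mod 29; (13|29)=+1, (4|29)=+1; (−1)^{0·4·14}·(+1)^4·(+1)^0 = +1.
v=∞: 5291 > 0 and 2442 > 0  ⇒  (a,b)_∞ = +1.
v=7: a=7^0·(≡6), b=7^2·(≡3) mod 7; (6|7)=-1, (3|7)=-1; (−1)^{0·2·3}·(-1)^2·(-1)^0 = +1.
v=37: a=37^1·(≡32), b=37^3·(≡24) mod 37; (32|37)=-1, (24|37)=-1; (−1)^{1·3·18}·(-1)^3·(-1)^1 = +1.
Ram(5291, 2442) = {2, 3, 11, 13}; no ℚ_2-point on the conic.

[2, 3, 11, 13]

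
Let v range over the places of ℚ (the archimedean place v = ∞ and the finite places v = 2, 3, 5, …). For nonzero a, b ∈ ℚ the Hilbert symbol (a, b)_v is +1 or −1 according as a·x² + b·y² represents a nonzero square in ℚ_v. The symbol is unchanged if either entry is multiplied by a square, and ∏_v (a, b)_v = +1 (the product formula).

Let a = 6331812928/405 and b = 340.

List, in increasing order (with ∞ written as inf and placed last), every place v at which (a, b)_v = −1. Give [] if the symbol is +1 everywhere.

(a, b) ≡ (27965, 85) mod (ℚ^×)²; places V = {2, 3, 5, 7, 17, 19, 47, ∞}.
(a,b)_47: α=1, u≡19; β=0, v≡11 (mod 47); (19|47)=-1, (11|47)=-1; sign (−1)^0·-1^0·-1^1 = -1.
(a,b)_19: α=2, u≡17; β=0, v≡17 (mod 19); (17|19)=+1, (17|19)=+1; sign (−1)^0·+1^0·+1^2 = +1.
(a,b)_7: α=3, u≡3; β=0, v≡4 (mod 7); (3|7)=-1, (4|7)=+1; sign (−1)^0·-1^0·+1^3 = +1.
(a,b)_∞: sgn(27965)=+, sgn(85)=+, so +1.
(a,b)_5: α=-1, u≡3; β=1, v≡3 (mod 5); (3|5)=-1, (3|5)=-1; sign (−1)^0·-1^1·-1^-1 = +1.
(a,b)_17: α=1, u≡4; β=1, v≡3 (mod 17); (4|17)=+1, (3|17)=-1; sign (−1)^0·+1^1·-1^1 = -1.
(a,b)_2: α=6, β=2; u≡5, v≡5 (mod 8); ε(u)ε(v)=0·0, αω(v)=6·1, βω(u)=2·1; sum ≡ 0  ⇒  +1.
(a,b)_3: α=-4, u≡2; β=0, v≡1 (mod 3); (2|3)=-1, (1|3)=+1; sign (−1)^0·-1^0·+1^-4 = +1.
Ram(27965, 85) = {17, 47}; no ℚ_17-point on the conic.

[17, 47]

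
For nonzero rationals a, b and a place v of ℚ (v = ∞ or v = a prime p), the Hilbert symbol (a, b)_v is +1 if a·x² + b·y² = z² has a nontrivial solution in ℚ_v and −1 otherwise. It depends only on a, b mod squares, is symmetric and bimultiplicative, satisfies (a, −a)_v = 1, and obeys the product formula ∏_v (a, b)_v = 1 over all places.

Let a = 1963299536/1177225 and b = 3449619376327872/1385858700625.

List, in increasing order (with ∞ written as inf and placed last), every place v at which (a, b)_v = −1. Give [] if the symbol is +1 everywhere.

[11, 17]

(a, b) ≡ (29, 187) mod (ℚ^×)²; places V = {2, 3, 5, 7, 11, 17, 29, 31, ∞}.
(a,b)_3: α=0, u≡2; β=4, v≡1 (mod 3); (2|3)=-1, (1|3)=+1; sign (−1)^0·-1^4·+1^0 = +1.
(a,b)_29: α=1, u≡23; β=2, v≡13 (mod 29); (23|29)=+1, (13|29)=+1; sign (−1)^0·+1^2·+1^1 = +1.
(a,b)_7: α=-2, u≡2; β=-4, v≡6 (mod 7); (2|7)=+1, (6|7)=-1; sign (−1)^0·+1^-4·-1^-2 = +1.
(a,b)_17: α=2, u≡6; β=3, v≡3 (mod 17); (6|17)=-1, (3|17)=-1; sign (−1)^0·-1^3·-1^2 = -1.
(a,b)_2: α=4, β=6; u≡5, v≡3 (mod 8); ε(u)ε(v)=0·1, αω(v)=4·1, βω(u)=6·1; sum ≡ 0  ⇒  +1.
(a,b)_31: α=-2, u≡6; β=-4, v≡5 (mod 31); (6|31)=-1, (5|31)=+1; sign (−1)^0·-1^-4·+1^-2 = +1.
(a,b)_11: α=4, u≡10; β=5, v≡2 (mod 11); (10|11)=-1, (2|11)=-1; sign (−1)^0·-1^5·-1^4 = -1.
(a,b)_5: α=-2, u≡4; β=-4, v≡2 (mod 5); (4|5)=+1, (2|5)=-1; sign (−1)^0·+1^-4·-1^-2 = +1.
(a,b)_∞: sgn(29)=+, sgn(187)=+, so +1.
|Ram(29, 187)| = 2, even; anisotropic at {11, 17}.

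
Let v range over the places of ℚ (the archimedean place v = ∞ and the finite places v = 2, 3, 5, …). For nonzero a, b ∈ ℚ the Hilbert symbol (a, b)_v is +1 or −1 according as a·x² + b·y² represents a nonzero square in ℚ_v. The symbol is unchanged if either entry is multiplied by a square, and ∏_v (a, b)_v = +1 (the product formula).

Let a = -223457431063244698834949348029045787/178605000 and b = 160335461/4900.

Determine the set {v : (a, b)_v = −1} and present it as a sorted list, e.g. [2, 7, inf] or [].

[2, 11, 13, 29]

(a, b) ≡ (-14326, 95381) mod (ℚ^×)²; places V = {2, 3, 5, 7, 11, 13, 17, 19, 23, 29, 41, 53, ∞}.
(a,b)_∞: sgn(-14326)=−, sgn(95381)=+, so +1.
(a,b)_7: α=-2, u≡5; β=-2, v≡3 (mod 7); (5|7)=-1, (3|7)=-1; sign (−1)^0·-1^-2·-1^-2 = +1.
(a,b)_23: α=4, u≡18; β=1, v≡14 (mod 23); (18|23)=+1, (14|23)=-1; sign (−1)^0·+1^1·-1^4 = +1.
(a,b)_5: α=-4, u≡1; β=-2, v≡1 (mod 5); (1|5)=+1, (1|5)=+1; sign (−1)^0·+1^-2·+1^-4 = +1.
(a,b)_17: α=2, u≡12; β=0, v≡3 (mod 17); (12|17)=-1, (3|17)=-1; sign (−1)^0·-1^0·-1^2 = +1.
(a,b)_2: α=-3, β=-2; u≡5, v≡5 (mod 8); ε(u)ε(v)=0·0, αω(v)=-3·1, βω(u)=-2·1; sum ≡ 1  ⇒  -1.
(a,b)_3: α=-6, u≡2; β=0, v≡2 (mod 3); (2|3)=-1, (2|3)=-1; sign (−1)^0·-1^0·-1^-6 = +1.
(a,b)_13: α=3, u≡3; β=1, v≡6 (mod 13); (3|13)=+1, (6|13)=-1; sign (−1)^0·+1^1·-1^3 = -1.
(a,b)_41: α=8, u≡7; β=2, v≡30 (mod 41); (7|41)=-1, (30|41)=-1; sign (−1)^0·-1^2·-1^8 = +1.
(a,b)_53: α=2, u≡42; β=0, v≡45 (mod 53); (42|53)=+1, (45|53)=-1; sign (−1)^0·+1^0·-1^2 = +1.
(a,b)_29: α=3, u≡24; β=1, v≡12 (mod 29); (24|29)=+1, (12|29)=-1; sign (−1)^0·+1^1·-1^3 = -1.
(a,b)_19: α=1, u≡7; β=0, v≡5 (mod 19); (7|19)=+1, (5|19)=+1; sign (−1)^0·+1^0·+1^1 = +1.
(a,b)_11: α=2, u≡10; β=1, v≡1 (mod 11); (10|11)=-1, (1|11)=+1; sign (−1)^0·-1^1·+1^2 = -1.
|Ram(-14326, 95381)| = 4, even; anisotropic at {2, 11, 13, 29}.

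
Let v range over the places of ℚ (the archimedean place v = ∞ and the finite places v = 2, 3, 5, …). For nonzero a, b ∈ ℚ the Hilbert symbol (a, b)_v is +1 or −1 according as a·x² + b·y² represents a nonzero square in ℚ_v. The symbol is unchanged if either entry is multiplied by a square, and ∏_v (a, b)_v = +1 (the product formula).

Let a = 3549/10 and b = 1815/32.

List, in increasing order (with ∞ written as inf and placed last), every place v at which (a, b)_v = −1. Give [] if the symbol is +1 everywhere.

Mod squares: a ≡ 210, b ≡ 30. Check v ∈ {∞, 2, 3, 5, 7, 11, 13}.
v=11: a=11^0·(≡4), b=11^2·(≡7) mod 11; (4|11)=+1, (7|11)=-1; (−1)^{0·2·5}·(+1)^2·(-1)^0 = +1.
v=∞: 210 > 0 and 30 > 0  ⇒  (a,b)_∞ = +1.
v=13: a=13^2·(≡6), b=13^0·(≡10) mod 13; (6|13)=-1, (10|13)=+1; (−1)^{2·0·6}·(-1)^0·(+1)^2 = +1.
v=5: a=5^-1·(≡2), b=5^1·(≡4) mod 5; (2|5)=-1, (4|5)=+1; (−1)^{-1·1·2}·(-1)^1·(+1)^-1 = -1.
v=7: a=7^1·(≡1), b=7^0·(≡4) mod 7; (1|7)=+1, (4|7)=+1; (−1)^{1·0·3}·(+1)^0·(+1)^1 = +1.
v=2: v_2(a)=-1, v_2(b)=-5; units ≡ 1, 7 (mod 8); ε·ε+αω+βω = 0·1+-1·0+-5·0 ≡ 0  ⇒  (a,b)_2 = +1.
v=3: a=3^1·(≡1), b=3^1·(≡1) mod 3; (1|3)=+1, (1|3)=+1; (−1)^{1·1·1}·(+1)^1·(+1)^1 = -1.
Ram(210, 30) = {3, 5}; no ℚ_3-point on the conic.

[3, 5]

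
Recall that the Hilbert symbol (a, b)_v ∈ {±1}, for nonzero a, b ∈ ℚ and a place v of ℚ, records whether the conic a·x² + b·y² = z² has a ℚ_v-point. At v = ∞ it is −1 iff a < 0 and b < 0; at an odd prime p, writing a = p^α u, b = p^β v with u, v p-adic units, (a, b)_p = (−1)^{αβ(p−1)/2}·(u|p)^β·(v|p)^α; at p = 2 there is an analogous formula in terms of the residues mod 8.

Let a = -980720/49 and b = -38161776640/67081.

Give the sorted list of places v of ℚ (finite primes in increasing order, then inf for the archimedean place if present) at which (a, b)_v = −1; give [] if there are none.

[5, 19, 41, inf]

(a, b) ≡ (-61295, -2329210) mod (ℚ^×)²; places V = {2, 5, 7, 13, 19, 23, 37, 41, ∞}.
(a,b)_23: α=1, u≡16; β=1, v≡10 (mod 23); (16|23)=+1, (10|23)=-1; sign (−1)^1·+1^1·-1^1 = +1.
(a,b)_5: α=1, u≡4; β=1, v≡2 (mod 5); (4|5)=+1, (2|5)=-1; sign (−1)^0·+1^1·-1^1 = -1.
(a,b)_∞: sgn(-61295)=−, sgn(-2329210)=−, so -1.
(a,b)_7: α=-2, u≡1; β=-2, v≡5 (mod 7); (1|7)=+1, (5|7)=-1; sign (−1)^0·+1^-2·-1^-2 = +1.
(a,b)_37: α=0, u≡31; β=-2, v≡35 (mod 37); (31|37)=-1, (35|37)=-1; sign (−1)^0·-1^-2·-1^0 = +1.
(a,b)_2: α=4, β=15; u≡1, v≡3 (mod 8); ε(u)ε(v)=0·1, αω(v)=4·1, βω(u)=15·0; sum ≡ 0  ⇒  +1.
(a,b)_19: α=0, u≡2; β=1, v≡11 (mod 19); (2|19)=-1, (11|19)=+1; sign (−1)^0·-1^1·+1^0 = -1.
(a,b)_41: α=1, u≡3; β=1, v≡39 (mod 41); (3|41)=-1, (39|41)=+1; sign (−1)^0·-1^1·+1^1 = -1.
(a,b)_13: α=1, u≡9; β=1, v≡10 (mod 13); (9|13)=+1, (10|13)=+1; sign (−1)^0·+1^1·+1^1 = +1.
|Ram(-61295, -2329210)| = 4, even; anisotropic at {5, 19, 41, ∞}.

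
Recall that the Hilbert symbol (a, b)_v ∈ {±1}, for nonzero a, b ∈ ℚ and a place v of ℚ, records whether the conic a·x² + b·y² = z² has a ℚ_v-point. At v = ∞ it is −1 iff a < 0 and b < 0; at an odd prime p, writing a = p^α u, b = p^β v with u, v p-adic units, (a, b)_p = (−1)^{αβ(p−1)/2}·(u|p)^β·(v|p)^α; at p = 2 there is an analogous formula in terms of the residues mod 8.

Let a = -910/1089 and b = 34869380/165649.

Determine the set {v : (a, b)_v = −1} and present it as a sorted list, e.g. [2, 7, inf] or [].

[5, 7, 13, 23]

Mod squares: a ≡ -910, b ≡ 177905. Check v ∈ {∞, 2, 3, 5, 7, 11, 13, 17, 23, 37}.
v=37: a=37^0·(≡31), b=37^-2·(≡21) mod 37; (31|37)=-1, (21|37)=+1; (−1)^{0·-2·18}·(-1)^-2·(+1)^0 = +1.
v=3: a=3^-2·(≡2), b=3^0·(≡2) mod 3; (2|3)=-1, (2|3)=-1; (−1)^{-2·0·1}·(-1)^0·(-1)^-2 = +1.
v=13: a=13^1·(≡6), b=13^1·(≡3) mod 13; (6|13)=-1, (3|13)=+1; (−1)^{1·1·6}·(-1)^1·(+1)^1 = -1.
v=23: a=23^0·(≡7), b=23^1·(≡5) mod 23; (7|23)=-1, (5|23)=-1; (−1)^{0·1·11}·(-1)^1·(-1)^0 = -1.
v=2: v_2(a)=1, v_2(b)=2; units ≡ 1, 1 (mod 8); ε·ε+αω+βω = 0·0+1·0+2·0 ≡ 0  ⇒  (a,b)_2 = +1.
v=17: a=17^0·(≡8), b=17^1·(≡5) mod 17; (8|17)=+1, (5|17)=-1; (−1)^{0·1·8}·(+1)^1·(-1)^0 = +1.
v=11: a=11^-2·(≡4), b=11^-2·(≡8) mod 11; (4|11)=+1, (8|11)=-1; (−1)^{-2·-2·5}·(+1)^-2·(-1)^-2 = +1.
v=∞: -910 < 0 and 177905 > 0  ⇒  (a,b)_∞ = +1.
v=7: a=7^1·(≡6), b=7^3·(≡6) mod 7; (6|7)=-1, (6|7)=-1; (−1)^{1·3·3}·(-1)^3·(-1)^1 = -1.
v=5: a=5^1·(≡2), b=5^1·(≡4) mod 5; (2|5)=-1, (4|5)=+1; (−1)^{1·1·2}·(-1)^1·(+1)^1 = -1.
|Ram(-910, 177905)| = 4, even; anisotropic at {5, 7, 13, 23}.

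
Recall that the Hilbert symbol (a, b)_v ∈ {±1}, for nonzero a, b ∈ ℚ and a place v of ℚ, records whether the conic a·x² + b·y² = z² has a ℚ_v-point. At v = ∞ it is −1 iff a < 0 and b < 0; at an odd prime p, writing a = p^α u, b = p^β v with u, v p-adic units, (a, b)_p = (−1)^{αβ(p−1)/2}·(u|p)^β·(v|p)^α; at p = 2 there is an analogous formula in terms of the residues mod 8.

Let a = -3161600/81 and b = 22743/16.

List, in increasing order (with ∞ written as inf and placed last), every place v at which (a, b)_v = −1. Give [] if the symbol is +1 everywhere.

Mod squares: a ≡ -494, b ≡ 7. Check v ∈ {∞, 2, 3, 5, 7, 13, 19}.
v=7: a=7^0·(≡5), b=7^1·(≡4) mod 7; (5|7)=-1, (4|7)=+1; (−1)^{0·1·3}·(-1)^1·(+1)^0 = -1.
v=2: v_2(a)=9, v_2(b)=-4; units ≡ 1, 7 (mod 8); ε·ε+αω+βω = 0·1+9·0+-4·0 ≡ 0  ⇒  (a,b)_2 = +1.
v=3: a=3^-4·(≡1), b=3^2·(≡1) mod 3; (1|3)=+1, (1|3)=+1; (−1)^{-4·2·1}·(+1)^2·(+1)^-4 = +1.
v=5: a=5^2·(≡1), b=5^0·(≡3) mod 5; (1|5)=+1, (3|5)=-1; (−1)^{2·0·2}·(+1)^0·(-1)^2 = +1.
v=∞: -494 < 0 and 7 > 0  ⇒  (a,b)_∞ = +1.
v=19: a=19^1·(≡8), b=19^2·(≡17) mod 19; (8|19)=-1, (17|19)=+1; (−1)^{1·2·9}·(-1)^2·(+1)^1 = +1.
v=13: a=13^1·(≡10), b=13^0·(≡2) mod 13; (10|13)=+1, (2|13)=-1; (−1)^{1·0·6}·(+1)^0·(-1)^1 = -1.
(-494, 7 / ℚ) ramifies at {7, 13}: a division algebra.

[7, 13]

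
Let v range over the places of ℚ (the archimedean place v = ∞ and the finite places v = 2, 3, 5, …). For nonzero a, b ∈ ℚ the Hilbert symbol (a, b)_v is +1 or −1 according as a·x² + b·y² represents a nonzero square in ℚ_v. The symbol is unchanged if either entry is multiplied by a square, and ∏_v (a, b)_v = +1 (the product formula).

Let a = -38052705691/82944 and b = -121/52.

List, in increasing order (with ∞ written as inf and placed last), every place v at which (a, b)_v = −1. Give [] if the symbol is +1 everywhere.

[13, inf]

(a, b) ≡ (-91, -13) mod (ℚ^×)²; places V = {2, 3, 7, 11, 13, ∞}.
(a,b)_∞: sgn(-91)=−, sgn(-13)=−, so -1.
(a,b)_11: α=4, u≡10; β=2, v≡4 (mod 11); (10|11)=-1, (4|11)=+1; sign (−1)^0·-1^2·+1^4 = +1.
(a,b)_13: α=5, u≡11; β=-1, v≡12 (mod 13); (11|13)=-1, (12|13)=+1; sign (−1)^0·-1^-1·+1^5 = -1.
(a,b)_2: α=-10, β=-2; u≡5, v≡3 (mod 8); ε(u)ε(v)=0·1, αω(v)=-10·1, βω(u)=-2·1; sum ≡ 0  ⇒  +1.
(a,b)_7: α=1, u≡4; β=0, v≡4 (mod 7); (4|7)=+1, (4|7)=+1; sign (−1)^0·+1^0·+1^1 = +1.
(a,b)_3: α=-4, u≡2; β=0, v≡2 (mod 3); (2|3)=-1, (2|3)=-1; sign (−1)^0·-1^0·-1^-4 = +1.
(-91, -13 / ℚ) ramifies at {13, ∞}: a division algebra.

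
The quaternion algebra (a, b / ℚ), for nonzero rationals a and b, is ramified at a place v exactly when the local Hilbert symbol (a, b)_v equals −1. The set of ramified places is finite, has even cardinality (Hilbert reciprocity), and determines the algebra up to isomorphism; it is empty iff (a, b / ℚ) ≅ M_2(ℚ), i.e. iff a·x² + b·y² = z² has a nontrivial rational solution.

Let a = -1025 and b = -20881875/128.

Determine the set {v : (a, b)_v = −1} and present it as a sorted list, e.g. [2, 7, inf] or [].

[43, inf]

(a, b) ≡ (-41, -66822) mod (ℚ^×)²; places V = {2, 3, 5, 7, 37, 41, 43, ∞}.
(a,b)_43: α=0, u≡7; β=1, v≡26 (mod 43); (7|43)=-1, (26|43)=-1; sign (−1)^0·-1^1·-1^0 = -1.
(a,b)_5: α=2, u≡4; β=4, v≡3 (mod 5); (4|5)=+1, (3|5)=-1; sign (−1)^0·+1^4·-1^2 = +1.
(a,b)_∞: sgn(-41)=−, sgn(-66822)=−, so -1.
(a,b)_3: α=0, u≡1; β=1, v≡1 (mod 3); (1|3)=+1, (1|3)=+1; sign (−1)^0·+1^1·+1^0 = +1.
(a,b)_41: α=1, u≡16; β=0, v≡8 (mod 41); (16|41)=+1, (8|41)=+1; sign (−1)^0·+1^0·+1^1 = +1.
(a,b)_37: α=0, u≡11; β=1, v≡34 (mod 37); (11|37)=+1, (34|37)=+1; sign (−1)^0·+1^1·+1^0 = +1.
(a,b)_2: α=0, β=-7; u≡7, v≡5 (mod 8); ε(u)ε(v)=1·0, αω(v)=0·1, βω(u)=-7·0; sum ≡ 0  ⇒  +1.
(a,b)_7: α=0, u≡4; β=1, v≡1 (mod 7); (4|7)=+1, (1|7)=+1; sign (−1)^0·+1^1·+1^0 = +1.
|Ram(-41, -66822)| = 2, even; anisotropic at {43, ∞}.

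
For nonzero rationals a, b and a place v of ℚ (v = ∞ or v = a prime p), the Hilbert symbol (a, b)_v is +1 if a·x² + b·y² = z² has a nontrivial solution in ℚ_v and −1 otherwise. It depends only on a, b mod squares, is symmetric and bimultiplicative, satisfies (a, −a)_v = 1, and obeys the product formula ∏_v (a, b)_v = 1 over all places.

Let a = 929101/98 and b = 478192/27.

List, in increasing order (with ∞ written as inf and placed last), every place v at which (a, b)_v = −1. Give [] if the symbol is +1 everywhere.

Mod squares: a ≡ 1858202, b ≡ 741. Check v ∈ {∞, 2, 3, 7, 11, 13, 17, 19, 31, 41, 43}.
v=7: a=7^-2·(≡6), b=7^0·(≡6) mod 7; (6|7)=-1, (6|7)=-1; (−1)^{-2·0·3}·(-1)^0·(-1)^-2 = +1.
v=43: a=43^1·(≡34), b=43^0·(≡41) mod 43; (34|43)=-1, (41|43)=+1; (−1)^{1·0·21}·(-1)^0·(+1)^1 = +1.
v=17: a=17^1·(≡9), b=17^0·(≡5) mod 17; (9|17)=+1, (5|17)=-1; (−1)^{1·0·8}·(+1)^0·(-1)^1 = -1.
v=∞: 1858202 > 0 and 741 > 0  ⇒  (a,b)_∞ = +1.
v=11: a=11^0·(≡3), b=11^2·(≡5) mod 11; (3|11)=+1, (5|11)=+1; (−1)^{0·2·5}·(+1)^2·(+1)^0 = +1.
v=31: a=31^1·(≡5), b=31^0·(≡19) mod 31; (5|31)=+1, (19|31)=+1; (−1)^{1·0·15}·(+1)^0·(+1)^1 = +1.
v=13: a=13^0·(≡8), b=13^1·(≡7) mod 13; (8|13)=-1, (7|13)=-1; (−1)^{0·1·6}·(-1)^1·(-1)^0 = -1.
v=2: v_2(a)=-1, v_2(b)=4; units ≡ 5, 5 (mod 8); ε·ε+αω+βω = 0·0+-1·1+4·1 ≡ 1  ⇒  (a,b)_2 = -1.
v=41: a=41^1·(≡30), b=41^0·(≡14) mod 41; (30|41)=-1, (14|41)=-1; (−1)^{1·0·20}·(-1)^0·(-1)^1 = -1.
v=3: a=3^0·(≡2), b=3^-3·(≡1) mod 3; (2|3)=-1, (1|3)=+1; (−1)^{0·-3·1}·(-1)^-3·(+1)^0 = -1.
v=19: a=19^0·(≡13), b=19^1·(≡11) mod 19; (13|19)=-1, (11|19)=+1; (−1)^{0·1·9}·(-1)^1·(+1)^0 = -1.
Ram(1858202, 741) = {2, 3, 13, 17, 19, 41}; no ℚ_2-point on the conic.

[2, 3, 13, 17, 19, 41]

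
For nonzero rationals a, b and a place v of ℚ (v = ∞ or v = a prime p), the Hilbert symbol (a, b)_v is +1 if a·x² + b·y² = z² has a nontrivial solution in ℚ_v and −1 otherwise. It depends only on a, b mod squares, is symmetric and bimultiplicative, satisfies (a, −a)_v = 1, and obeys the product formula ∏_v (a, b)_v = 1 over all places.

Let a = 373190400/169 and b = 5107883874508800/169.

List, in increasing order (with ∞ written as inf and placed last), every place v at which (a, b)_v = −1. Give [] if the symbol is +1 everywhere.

(a, b) ≡ (6479, 113110382) mod (ℚ^×)²; places V = {2, 3, 5, 7, 11, 13, 19, 29, 31, 43, ∞}.
(a,b)_19: α=1, u≡15; β=1, v≡3 (mod 19); (15|19)=-1, (3|19)=-1; sign (−1)^1·-1^1·-1^1 = -1.
(a,b)_11: α=1, u≡6; β=1, v≡7 (mod 11); (6|11)=-1, (7|11)=-1; sign (−1)^1·-1^1·-1^1 = -1.
(a,b)_5: α=2, u≡4; β=2, v≡3 (mod 5); (4|5)=+1, (3|5)=-1; sign (−1)^0·+1^2·-1^2 = +1.
(a,b)_29: α=0, u≡3; β=1, v≡8 (mod 29); (3|29)=-1, (8|29)=-1; sign (−1)^0·-1^1·-1^0 = -1.
(a,b)_13: α=-2, u≡11; β=-2, v≡8 (mod 13); (11|13)=-1, (8|13)=-1; sign (−1)^0·-1^-2·-1^-2 = +1.
(a,b)_43: α=0, u≡7; β=1, v≡40 (mod 43); (7|43)=-1, (40|43)=+1; sign (−1)^0·-1^1·+1^0 = -1.
(a,b)_∞: sgn(6479)=+, sgn(113110382)=+, so +1.
(a,b)_2: α=8, β=13; u≡7, v≡7 (mod 8); ε(u)ε(v)=1·1, αω(v)=8·0, βω(u)=13·0; sum ≡ 1  ⇒  -1.
(a,b)_31: α=1, u≡21; β=1, v≡15 (mod 31); (21|31)=-1, (15|31)=-1; sign (−1)^1·-1^1·-1^1 = -1.
(a,b)_3: α=2, u≡2; β=2, v≡2 (mod 3); (2|3)=-1, (2|3)=-1; sign (−1)^0·-1^2·-1^2 = +1.
(a,b)_7: α=0, u≡2; β=3, v≡1 (mod 7); (2|7)=+1, (1|7)=+1; sign (−1)^0·+1^3·+1^0 = +1.
(6479, 113110382 / ℚ) ramifies at {2, 11, 19, 29, 31, 43}: a division algebra.

[2, 11, 19, 29, 31, 43]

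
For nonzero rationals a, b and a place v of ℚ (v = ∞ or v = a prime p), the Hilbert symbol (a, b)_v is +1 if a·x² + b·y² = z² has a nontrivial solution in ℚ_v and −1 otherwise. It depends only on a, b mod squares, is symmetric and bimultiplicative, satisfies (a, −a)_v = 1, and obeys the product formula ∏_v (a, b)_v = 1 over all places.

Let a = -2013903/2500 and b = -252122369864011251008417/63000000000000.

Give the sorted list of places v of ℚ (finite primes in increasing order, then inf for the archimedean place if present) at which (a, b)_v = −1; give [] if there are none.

[43, inf]

Mod squares: a ≡ -47, b ≡ -523439. Check v ∈ {∞, 2, 3, 5, 7, 13, 19, 23, 37, 43, 47}.
v=47: a=47^1·(≡33), b=47^3·(≡34) mod 47; (33|47)=-1, (34|47)=+1; (−1)^{1·3·23}·(-1)^3·(+1)^1 = +1.
v=7: a=7^0·(≡4), b=7^-1·(≡4) mod 7; (4|7)=+1, (4|7)=+1; (−1)^{0·-1·3}·(+1)^-1·(+1)^0 = +1.
v=∞: -47 < 0 and -523439 < 0  ⇒  (a,b)_∞ = -1.
v=43: a=43^0·(≡29), b=43^1·(≡3) mod 43; (29|43)=-1, (3|43)=-1; (−1)^{0·1·21}·(-1)^1·(-1)^0 = -1.
v=37: a=37^0·(≡25), b=37^1·(≡29) mod 37; (25|37)=+1, (29|37)=-1; (−1)^{0·1·18}·(+1)^1·(-1)^0 = +1.
v=3: a=3^4·(≡1), b=3^-2·(≡1) mod 3; (1|3)=+1, (1|3)=+1; (−1)^{4·-2·1}·(+1)^-2·(+1)^4 = +1.
v=2: v_2(a)=-2, v_2(b)=-12; units ≡ 1, 1 (mod 8); ε·ε+αω+βω = 0·0+-2·0+-12·0 ≡ 0  ⇒  (a,b)_2 = +1.
v=19: a=19^0·(≡14), b=19^2·(≡5) mod 19; (14|19)=-1, (5|19)=+1; (−1)^{0·2·9}·(-1)^2·(+1)^0 = +1.
v=13: a=13^0·(≡11), b=13^4·(≡8) mod 13; (11|13)=-1, (8|13)=-1; (−1)^{0·4·6}·(-1)^4·(-1)^0 = +1.
v=23: a=23^2·(≡5), b=23^6·(≡13) mod 23; (5|23)=-1, (13|23)=+1; (−1)^{2·6·11}·(-1)^6·(+1)^2 = +1.
v=5: a=5^-4·(≡3), b=5^-12·(≡1) mod 5; (3|5)=-1, (1|5)=+1; (−1)^{-4·-12·2}·(-1)^-12·(+1)^-4 = +1.
Ram(-47, -523439) = {43, ∞}; no ℚ_43-point on the conic.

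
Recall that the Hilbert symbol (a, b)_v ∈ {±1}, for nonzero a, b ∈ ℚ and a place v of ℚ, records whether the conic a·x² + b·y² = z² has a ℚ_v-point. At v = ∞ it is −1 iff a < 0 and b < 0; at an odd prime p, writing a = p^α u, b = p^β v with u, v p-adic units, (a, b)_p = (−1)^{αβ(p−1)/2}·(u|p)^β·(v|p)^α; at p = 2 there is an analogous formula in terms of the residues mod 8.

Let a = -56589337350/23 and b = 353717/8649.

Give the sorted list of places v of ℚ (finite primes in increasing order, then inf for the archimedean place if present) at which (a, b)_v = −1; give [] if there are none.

Mod squares: a ≡ -202538, b ≡ 2093. Check v ∈ {∞, 2, 3, 5, 7, 13, 17, 23, 31, 37}.
v=∞: -202538 < 0 and 2093 > 0  ⇒  (a,b)_∞ = +1.
v=2: v_2(a)=1, v_2(b)=0; units ≡ 3, 5 (mod 8); ε·ε+αω+βω = 1·0+1·1+0·1 ≡ 1  ⇒  (a,b)_2 = -1.
v=13: a=13^4·(≡11), b=13^3·(≡11) mod 13; (11|13)=-1, (11|13)=-1; (−1)^{4·3·6}·(-1)^3·(-1)^4 = -1.
v=37: a=37^1·(≡32), b=37^0·(≡25) mod 37; (32|37)=-1, (25|37)=+1; (−1)^{1·0·18}·(-1)^0·(+1)^1 = +1.
v=31: a=31^0·(≡20), b=31^-2·(≡18) mod 31; (20|31)=+1, (18|31)=+1; (−1)^{0·-2·15}·(+1)^-2·(+1)^0 = +1.
v=3: a=3^2·(≡1), b=3^-2·(≡2) mod 3; (1|3)=+1, (2|3)=-1; (−1)^{2·-2·1}·(+1)^-2·(-1)^2 = +1.
v=7: a=7^1·(≡1), b=7^1·(≡3) mod 7; (1|7)=+1, (3|7)=-1; (−1)^{1·1·3}·(+1)^1·(-1)^1 = +1.
v=5: a=5^2·(≡2), b=5^0·(≡3) mod 5; (2|5)=-1, (3|5)=-1; (−1)^{2·0·2}·(-1)^0·(-1)^2 = +1.
v=23: a=23^-1·(≡6), b=23^1·(≡15) mod 23; (6|23)=+1, (15|23)=-1; (−1)^{-1·1·11}·(+1)^1·(-1)^-1 = +1.
v=17: a=17^1·(≡6), b=17^0·(≡9) mod 17; (6|17)=-1, (9|17)=+1; (−1)^{1·0·8}·(-1)^0·(+1)^1 = +1.
(-202538, 2093 / ℚ) ramifies at {2, 13}: a division algebra.

[2, 13]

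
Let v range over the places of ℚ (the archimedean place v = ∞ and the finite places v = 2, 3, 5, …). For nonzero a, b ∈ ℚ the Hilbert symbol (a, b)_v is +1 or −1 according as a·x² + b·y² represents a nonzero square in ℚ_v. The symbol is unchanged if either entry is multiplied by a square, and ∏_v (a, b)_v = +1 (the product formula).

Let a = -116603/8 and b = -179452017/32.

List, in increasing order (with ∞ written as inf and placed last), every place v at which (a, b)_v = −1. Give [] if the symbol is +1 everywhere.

(a, b) ≡ (-646, -34) mod (ℚ^×)²; places V = {2, 3, 17, 19, ∞}.
(a,b)_17: α=1, u≡16; β=1, v≡2 (mod 17); (16|17)=+1, (2|17)=+1; sign (−1)^0·+1^1·+1^1 = +1.
(a,b)_2: α=-3, β=-5; u≡5, v≡7 (mod 8); ε(u)ε(v)=0·1, αω(v)=-3·0, βω(u)=-5·1; sum ≡ 1  ⇒  -1.
(a,b)_∞: sgn(-646)=−, sgn(-34)=−, so -1.
(a,b)_19: α=3, u≡5; β=4, v≡11 (mod 19); (5|19)=+1, (11|19)=+1; sign (−1)^0·+1^4·+1^3 = +1.
(a,b)_3: α=0, u≡2; β=4, v≡2 (mod 3); (2|3)=-1, (2|3)=-1; sign (−1)^0·-1^4·-1^0 = +1.
Ram(-646, -34) = {2, ∞}; no ℚ_2-point on the conic.

[2, inf]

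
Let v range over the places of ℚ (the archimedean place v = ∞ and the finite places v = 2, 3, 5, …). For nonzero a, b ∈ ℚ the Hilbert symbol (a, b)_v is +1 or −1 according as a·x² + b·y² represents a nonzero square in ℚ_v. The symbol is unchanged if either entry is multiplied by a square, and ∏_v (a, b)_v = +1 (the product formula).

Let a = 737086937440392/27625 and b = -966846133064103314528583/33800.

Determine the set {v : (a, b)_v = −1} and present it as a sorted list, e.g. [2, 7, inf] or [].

[3, 7, 11, 13]

(a, b) ≡ (2210, -7854) mod (ℚ^×)²; places V = {2, 3, 5, 7, 11, 13, 17, 19, 29, ∞}.
(a,b)_17: α=-1, u≡11; β=3, v≡11 (mod 17); (11|17)=-1, (11|17)=-1; sign (−1)^0·-1^3·-1^-1 = +1.
(a,b)_∞: sgn(2210)=+, sgn(-7854)=−, so +1.
(a,b)_29: α=0, u≡28; β=2, v≡9 (mod 29); (28|29)=+1, (9|29)=+1; sign (−1)^0·+1^2·+1^0 = +1.
(a,b)_13: α=-1, u≡1; β=-2, v≡8 (mod 13); (1|13)=+1, (8|13)=-1; sign (−1)^0·+1^-2·-1^-1 = -1.
(a,b)_5: α=-3, u≡2; β=-2, v≡1 (mod 5); (2|5)=-1, (1|5)=+1; sign (−1)^0·-1^-2·+1^-3 = +1.
(a,b)_11: α=2, u≡6; β=3, v≡9 (mod 11); (6|11)=-1, (9|11)=+1; sign (−1)^0·-1^3·+1^2 = -1.
(a,b)_2: α=3, β=-3; u≡1, v≡1 (mod 8); ε(u)ε(v)=0·0, αω(v)=3·0, βω(u)=-3·0; sum ≡ 0  ⇒  +1.
(a,b)_3: α=16, u≡2; β=21, v≡1 (mod 3); (2|3)=-1, (1|3)=+1; sign (−1)^0·-1^21·+1^16 = -1.
(a,b)_7: α=2, u≡6; β=5, v≡5 (mod 7); (6|7)=-1, (5|7)=-1; sign (−1)^0·-1^5·-1^2 = -1.
(a,b)_19: α=2, u≡16; β=0, v≡14 (mod 19); (16|19)=+1, (14|19)=-1; sign (−1)^0·+1^0·-1^2 = +1.
|Ram(2210, -7854)| = 4, even; anisotropic at {3, 7, 11, 13}.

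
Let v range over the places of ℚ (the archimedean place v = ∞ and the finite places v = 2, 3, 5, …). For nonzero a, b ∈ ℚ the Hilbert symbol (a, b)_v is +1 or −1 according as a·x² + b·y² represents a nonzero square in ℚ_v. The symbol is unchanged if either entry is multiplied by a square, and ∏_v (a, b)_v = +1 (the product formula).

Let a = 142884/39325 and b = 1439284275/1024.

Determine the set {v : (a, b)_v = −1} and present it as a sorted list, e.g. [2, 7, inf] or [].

(a, b) ≡ (13, 37851) mod (ℚ^×)²; places V = {2, 3, 5, 7, 11, 13, 31, 37, ∞}.
(a,b)_5: α=-2, u≡3; β=2, v≡4 (mod 5); (3|5)=-1, (4|5)=+1; sign (−1)^0·-1^2·+1^-2 = +1.
(a,b)_3: α=6, u≡1; β=3, v≡2 (mod 3); (1|3)=+1, (2|3)=-1; sign (−1)^0·+1^3·-1^6 = +1.
(a,b)_11: α=-2, u≡10; β=1, v≡4 (mod 11); (10|11)=-1, (4|11)=+1; sign (−1)^0·-1^1·+1^-2 = -1.
(a,b)_13: α=-1, u≡3; β=2, v≡11 (mod 13); (3|13)=+1, (11|13)=-1; sign (−1)^0·+1^2·-1^-1 = -1.
(a,b)_31: α=0, u≡24; β=1, v≡11 (mod 31); (24|31)=-1, (11|31)=-1; sign (−1)^0·-1^1·-1^0 = -1.
(a,b)_37: α=0, u≡14; β=1, v≡22 (mod 37); (14|37)=-1, (22|37)=-1; sign (−1)^0·-1^1·-1^0 = -1.
(a,b)_7: α=2, u≡3; β=0, v≡1 (mod 7); (3|7)=-1, (1|7)=+1; sign (−1)^0·-1^0·+1^2 = +1.
(a,b)_∞: sgn(13)=+, sgn(37851)=+, so +1.
(a,b)_2: α=2, β=-10; u≡5, v≡3 (mod 8); ε(u)ε(v)=0·1, αω(v)=2·1, βω(u)=-10·1; sum ≡ 0  ⇒  +1.
|Ram(13, 37851)| = 4, even; anisotropic at {11, 13, 31, 37}.

[11, 13, 31, 37]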